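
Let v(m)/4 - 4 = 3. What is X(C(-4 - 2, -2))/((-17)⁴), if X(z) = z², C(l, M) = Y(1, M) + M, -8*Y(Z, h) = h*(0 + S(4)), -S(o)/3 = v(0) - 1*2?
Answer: 1849/334084 ≈ 0.0055345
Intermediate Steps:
v(m) = 28 (v(m) = 16 + 4*3 = 16 + 12 = 28)
S(o) = -78 (S(o) = -3*(28 - 1*2) = -3*(28 - 2) = -3*26 = -78)
Y(Z, h) = 39*h/4 (Y(Z, h) = -h*(0 - 78)/8 = -h*(-78)/8 = -(-39)*h/4 = 39*h/4)
C(l, M) = 43*M/4 (C(l, M) = 39*M/4 + M = 43*M/4)
X(C(-4 - 2, -2))/((-17)⁴) = ((43/4)*(-2))²/((-17)⁴) = (-43/2)²/83521 = (1849/4)*(1/83521) = 1849/334084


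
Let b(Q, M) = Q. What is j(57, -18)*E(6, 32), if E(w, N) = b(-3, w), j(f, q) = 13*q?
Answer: 702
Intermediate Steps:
E(w, N) = -3
j(57, -18)*E(6, 32) = (13*(-18))*(-3) = -234*(-3) = 702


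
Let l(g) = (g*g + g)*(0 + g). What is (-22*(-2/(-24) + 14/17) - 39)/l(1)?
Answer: -6013/204 ≈ -29.475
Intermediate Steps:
l(g) = g*(g + g²) (l(g) = (g² + g)*g = (g + g²)*g = g*(g + g²))
(-22*(-2/(-24) + 14/17) - 39)/l(1) = (-22*(-2/(-24) + 14/17) - 39)/((1²*(1 + 1))) = (-22*(-2*(-1/24) + 14*(1/17)) - 39)/((1*2)) = (-22*(1/12 + 14/17) - 39)/2 = (-22*185/204 - 39)*(½) = (-2035/102 - 39)*(½) = -6013/102*½ = -6013/204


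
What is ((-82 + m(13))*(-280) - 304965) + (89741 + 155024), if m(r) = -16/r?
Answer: -479640/13 ≈ -36895.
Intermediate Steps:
((-82 + m(13))*(-280) - 304965) + (89741 + 155024) = ((-82 - 16/13)*(-280) - 304965) + (89741 + 155024) = ((-82 - 16*1/13)*(-280) - 304965) + 244765 = ((-82 - 16/13)*(-280) - 304965) + 244765 = (-1082/13*(-280) - 304965) + 244765 = (302960/13 - 304965) + 244765 = -3661585/13 + 244765 = -479640/13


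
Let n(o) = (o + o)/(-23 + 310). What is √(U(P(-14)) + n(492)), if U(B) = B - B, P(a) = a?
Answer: 2*√42/7 ≈ 1.8516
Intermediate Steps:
U(B) = 0
n(o) = 2*o/287 (n(o) = (2*o)/287 = (2*o)*(1/287) = 2*o/287)
√(U(P(-14)) + n(492)) = √(0 + (2/287)*492) = √(0 + 24/7) = √(24/7) = 2*√42/7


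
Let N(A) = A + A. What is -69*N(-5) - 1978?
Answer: -1288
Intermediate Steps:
N(A) = 2*A
-69*N(-5) - 1978 = -138*(-5) - 1978 = -69*(-10) - 1978 = 690 - 1978 = -1288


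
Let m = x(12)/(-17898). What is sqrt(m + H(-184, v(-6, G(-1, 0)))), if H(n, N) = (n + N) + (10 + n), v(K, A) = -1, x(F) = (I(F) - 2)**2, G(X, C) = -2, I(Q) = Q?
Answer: I*sqrt(28750819209)/8949 ≈ 18.947*I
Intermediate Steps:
x(F) = (-2 + F)**2 (x(F) = (F - 2)**2 = (-2 + F)**2)
H(n, N) = 10 + N + 2*n (H(n, N) = (N + n) + (10 + n) = 10 + N + 2*n)
m = -50/8949 (m = (-2 + 12)**2/(-17898) = 10**2*(-1/17898) = 100*(-1/17898) = -50/8949 ≈ -0.0055872)
sqrt(m + H(-184, v(-6, G(-1, 0)))) = sqrt(-50/8949 + (10 - 1 + 2*(-184))) = sqrt(-50/8949 + (10 - 1 - 368)) = sqrt(-50/8949 - 359) = sqrt(-3212741/8949) = I*sqrt(28750819209)/8949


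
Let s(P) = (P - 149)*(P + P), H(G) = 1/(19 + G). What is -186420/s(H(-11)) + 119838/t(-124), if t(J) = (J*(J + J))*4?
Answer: 122323261763/24417088 ≈ 5009.7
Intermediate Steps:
t(J) = 8*J² (t(J) = (J*(2*J))*4 = (2*J²)*4 = 8*J²)
s(P) = 2*P*(-149 + P) (s(P) = (-149 + P)*(2*P) = 2*P*(-149 + P))
-186420/s(H(-11)) + 119838/t(-124) = -186420*(19 - 11)/(2*(-149 + 1/(19 - 11))) + 119838/((8*(-124)²)) = -186420*4/(-149 + 1/8) + 119838/((8*15376)) = -186420*4/(-149 + ⅛) + 119838/123008 = -186420/(2*(⅛)*(-1191/8)) + 119838*(1/123008) = -186420/(-1191/32) + 59919/61504 = -186420*(-32/1191) + 59919/61504 = 1988480/397 + 59919/61504 = 122323261763/24417088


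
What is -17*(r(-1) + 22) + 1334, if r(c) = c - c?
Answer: 960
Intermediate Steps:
r(c) = 0
-17*(r(-1) + 22) + 1334 = -17*(0 + 22) + 1334 = -17*22 + 1334 = -374 + 1334 = 960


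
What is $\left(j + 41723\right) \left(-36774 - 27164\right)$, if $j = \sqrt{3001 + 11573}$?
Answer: $-2667685174 - 63938 \sqrt{14574} \approx -2.6754 \cdot 10^{9}$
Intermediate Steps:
$j = \sqrt{14574} \approx 120.72$
$\left(j + 41723\right) \left(-36774 - 27164\right) = \left(\sqrt{14574} + 41723\right) \left(-36774 - 27164\right) = \left(41723 + \sqrt{14574}\right) \left(-36774 - 27164\right) = \left(41723 + \sqrt{14574}\right) \left(-63938\right) = -2667685174 - 63938 \sqrt{14574}$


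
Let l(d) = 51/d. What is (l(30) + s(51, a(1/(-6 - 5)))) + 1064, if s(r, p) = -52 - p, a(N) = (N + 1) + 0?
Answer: 111407/110 ≈ 1012.8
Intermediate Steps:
a(N) = 1 + N (a(N) = (1 + N) + 0 = 1 + N)
(l(30) + s(51, a(1/(-6 - 5)))) + 1064 = (51/30 + (-52 - (1 + 1/(-6 - 5)))) + 1064 = (51*(1/30) + (-52 - (1 + 1/(-11)))) + 1064 = (17/10 + (-52 - (1 - 1/11))) + 1064 = (17/10 + (-52 - 1*10/11)) + 1064 = (17/10 + (-52 - 10/11)) + 1064 = (17/10 - 582/11) + 1064 = -5633/110 + 1064 = 111407/110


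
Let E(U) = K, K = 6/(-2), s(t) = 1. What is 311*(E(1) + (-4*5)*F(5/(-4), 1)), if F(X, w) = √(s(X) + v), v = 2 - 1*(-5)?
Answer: -933 - 12440*√2 ≈ -18526.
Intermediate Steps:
K = -3 (K = 6*(-½) = -3)
E(U) = -3
v = 7 (v = 2 + 5 = 7)
F(X, w) = 2*√2 (F(X, w) = √(1 + 7) = √8 = 2*√2)
311*(E(1) + (-4*5)*F(5/(-4), 1)) = 311*(-3 + (-4*5)*(2*√2)) = 311*(-3 - 40*√2) = -933 - 12440*√2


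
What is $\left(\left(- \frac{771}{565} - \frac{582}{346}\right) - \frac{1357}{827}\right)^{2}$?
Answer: $\frac{143579541113425921}{6534315817063225} \approx 21.973$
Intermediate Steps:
$\left(\left(- \frac{771}{565} - \frac{582}{346}\right) - \frac{1357}{827}\right)^{2} = \left(\left(\left(-771\right) \frac{1}{565} - \frac{291}{173}\right) - \frac{1357}{827}\right)^{2} = \left(\left(- \frac{771}{565} - \frac{291}{173}\right) - \frac{1357}{827}\right)^{2} = \left(- \frac{297798}{97745} - \frac{1357}{827}\right)^{2} = \left(- \frac{378918911}{80835115}\right)^{2} = \frac{143579541113425921}{6534315817063225}$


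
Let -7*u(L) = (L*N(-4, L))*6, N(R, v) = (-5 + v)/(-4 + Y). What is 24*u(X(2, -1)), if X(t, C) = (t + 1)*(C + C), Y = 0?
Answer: 2376/7 ≈ 339.43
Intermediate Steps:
X(t, C) = 2*C*(1 + t) (X(t, C) = (1 + t)*(2*C) = 2*C*(1 + t))
N(R, v) = 5/4 - v/4 (N(R, v) = (-5 + v)/(-4 + 0) = (-5 + v)/(-4) = (-5 + v)*(-1/4) = 5/4 - v/4)
u(L) = -6*L*(5/4 - L/4)/7 (u(L) = -L*(5/4 - L/4)*6/7 = -6*L*(5/4 - L/4)/7)
24*u(X(2, -1)) = 24*(3*(2*(-1)*(1 + 2))*(-5 + 2*(-1)*(1 + 2))/14) = 24*(3*(2*(-1)*3)*(-5 + 2*(-1)*3)/14) = 24*((3/14)*(-6)*(-5 - 6)) = 24*((3/14)*(-6)*(-11)) = 24*(99/7) = 2376/7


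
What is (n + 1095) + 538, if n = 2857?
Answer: 4490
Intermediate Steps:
(n + 1095) + 538 = (2857 + 1095) + 538 = 3952 + 538 = 4490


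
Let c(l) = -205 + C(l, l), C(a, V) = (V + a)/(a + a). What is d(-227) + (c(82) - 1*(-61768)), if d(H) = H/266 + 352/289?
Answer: 4732698965/76874 ≈ 61564.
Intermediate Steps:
C(a, V) = (V + a)/(2*a) (C(a, V) = (V + a)/((2*a)) = (V + a)*(1/(2*a)) = (V + a)/(2*a))
d(H) = 352/289 + H/266 (d(H) = H*(1/266) + 352*(1/289) = H/266 + 352/289 = 352/289 + H/266)
c(l) = -204 (c(l) = -205 + (l + l)/(2*l) = -205 + (2*l)/(2*l) = -205 + 1 = -204)
d(-227) + (c(82) - 1*(-61768)) = (352/289 + (1/266)*(-227)) + (-204 - 1*(-61768)) = (352/289 - 227/266) + (-204 + 61768) = 28029/76874 + 61564 = 4732698965/76874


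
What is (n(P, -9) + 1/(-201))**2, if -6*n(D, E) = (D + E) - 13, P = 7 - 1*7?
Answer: 541696/40401 ≈ 13.408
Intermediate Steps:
P = 0 (P = 7 - 7 = 0)
n(D, E) = 13/6 - D/6 - E/6 (n(D, E) = -((D + E) - 13)/6 = -(-13 + D + E)/6 = 13/6 - D/6 - E/6)
(n(P, -9) + 1/(-201))**2 = ((13/6 - 1/6*0 - 1/6*(-9)) + 1/(-201))**2 = ((13/6 + 0 + 3/2) - 1/201)**2 = (11/3 - 1/201)**2 = (736/201)**2 = 541696/40401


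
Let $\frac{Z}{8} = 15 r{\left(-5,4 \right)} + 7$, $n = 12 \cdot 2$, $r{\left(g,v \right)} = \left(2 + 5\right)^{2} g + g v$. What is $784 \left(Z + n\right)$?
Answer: $-24868480$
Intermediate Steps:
$r{\left(g,v \right)} = 49 g + g v$ ($r{\left(g,v \right)} = 7^{2} g + g v = 49 g + g v$)
$n = 24$
$Z = -31744$ ($Z = 8 \left(15 \left(- 5 \left(49 + 4\right)\right) + 7\right) = 8 \left(15 \left(\left(-5\right) 53\right) + 7\right) = 8 \left(15 \left(-265\right) + 7\right) = 8 \left(-3975 + 7\right) = 8 \left(-3968\right) = -31744$)
$784 \left(Z + n\right) = 784 \left(-31744 + 24\right) = 784 \left(-31720\right) = -24868480$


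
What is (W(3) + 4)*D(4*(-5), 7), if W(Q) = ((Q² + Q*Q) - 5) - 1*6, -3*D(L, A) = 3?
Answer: -11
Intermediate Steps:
D(L, A) = -1 (D(L, A) = -⅓*3 = -1)
W(Q) = -11 + 2*Q² (W(Q) = ((Q² + Q²) - 5) - 6 = (2*Q² - 5) - 6 = (-5 + 2*Q²) - 6 = -11 + 2*Q²)
(W(3) + 4)*D(4*(-5), 7) = ((-11 + 2*3²) + 4)*(-1) = ((-11 + 2*9) + 4)*(-1) = ((-11 + 18) + 4)*(-1) = (7 + 4)*(-1) = 11*(-1) = -11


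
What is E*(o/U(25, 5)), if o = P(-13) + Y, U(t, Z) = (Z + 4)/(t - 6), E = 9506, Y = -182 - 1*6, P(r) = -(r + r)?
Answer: -3251052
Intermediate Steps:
P(r) = -2*r
Y = -188 (Y = -182 - 6 = -188)
U(t, Z) = (4 + Z)/(-6 + t)
o = -162 (o = -2*(-13) - 188 = 26 - 188 = -162)
E*(o/U(25, 5)) = 9506*(-162*(-6 + 25)/(4 + 5)) = 9506*(-162/(9/19)) = 9506*(-162/((1/19)*9)) = 9506*(-162/9/19) = 9506*(-162*19/9) = 9506*(-342) = -3251052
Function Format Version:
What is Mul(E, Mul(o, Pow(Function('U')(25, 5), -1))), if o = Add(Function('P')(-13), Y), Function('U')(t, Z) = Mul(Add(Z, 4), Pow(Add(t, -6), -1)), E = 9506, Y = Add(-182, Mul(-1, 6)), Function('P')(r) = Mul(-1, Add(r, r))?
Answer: -3251052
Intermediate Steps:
Function('P')(r) = Mul(-2, r) (Function('P')(r) = Mul(-1, Mul(2, r)) = Mul(-2, r))
Y = -188 (Y = Add(-182, -6) = -188)
Function('U')(t, Z) = Mul(Pow(Add(-6, t), -1), Add(4, Z)) (Function('U')(t, Z) = Mul(Add(4, Z), Pow(Add(-6, t), -1)) = Mul(Pow(Add(-6, t), -1), Add(4, Z)))
o = -162 (o = Add(Mul(-2, -13), -188) = Add(26, -188) = -162)
Mul(E, Mul(o, Pow(Function('U')(25, 5), -1))) = Mul(9506, Mul(-162, Pow(Mul(Pow(Add(-6, 25), -1), Add(4, 5)), -1))) = Mul(9506, Mul(-162, Pow(Mul(Pow(19, -1), 9), -1))) = Mul(9506, Mul(-162, Pow(Mul(Rational(1, 19), 9), -1))) = Mul(9506, Mul(-162, Pow(Rational(9, 19), -1))) = Mul(9506, Mul(-162, Rational(19, 9))) = Mul(9506, -342) = -3251052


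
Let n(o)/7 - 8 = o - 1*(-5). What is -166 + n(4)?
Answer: -47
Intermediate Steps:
n(o) = 91 + 7*o (n(o) = 56 + 7*(o - 1*(-5)) = 56 + 7*(o + 5) = 56 + 7*(5 + o) = 56 + (35 + 7*o) = 91 + 7*o)
-166 + n(4) = -166 + (91 + 7*4) = -166 + (91 + 28) = -166 + 119 = -47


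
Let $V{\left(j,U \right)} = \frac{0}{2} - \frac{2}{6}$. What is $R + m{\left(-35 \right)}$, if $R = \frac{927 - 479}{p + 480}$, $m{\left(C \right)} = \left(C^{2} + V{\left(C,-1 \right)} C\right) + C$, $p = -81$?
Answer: $\frac{22853}{19} \approx 1202.8$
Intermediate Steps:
$V{\left(j,U \right)} = - \frac{1}{3}$ ($V{\left(j,U \right)} = 0 \cdot \frac{1}{2} - \frac{1}{3} = 0 - \frac{1}{3} = - \frac{1}{3}$)
$m{\left(C \right)} = C^{2} + \frac{2 C}{3}$ ($m{\left(C \right)} = \left(C^{2} - \frac{C}{3}\right) + C = C^{2} + \frac{2 C}{3}$)
$R = \frac{64}{57}$ ($R = \frac{927 - 479}{-81 + 480} = \frac{448}{399} = 448 \cdot \frac{1}{399} = \frac{64}{57} \approx 1.1228$)
$R + m{\left(-35 \right)} = \frac{64}{57} + \frac{1}{3} \left(-35\right) \left(2 + 3 \left(-35\right)\right) = \frac{64}{57} + \frac{1}{3} \left(-35\right) \left(2 - 105\right) = \frac{64}{57} + \frac{1}{3} \left(-35\right) \left(-103\right) = \frac{64}{57} + \frac{3605}{3} = \frac{22853}{19}$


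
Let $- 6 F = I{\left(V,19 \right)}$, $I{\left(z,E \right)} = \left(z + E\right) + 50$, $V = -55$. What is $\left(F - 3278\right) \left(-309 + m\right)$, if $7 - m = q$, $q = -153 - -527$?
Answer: $\frac{6652516}{3} \approx 2.2175 \cdot 10^{6}$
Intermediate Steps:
$q = 374$ ($q = -153 + 527 = 374$)
$I{\left(z,E \right)} = 50 + E + z$ ($I{\left(z,E \right)} = \left(E + z\right) + 50 = 50 + E + z$)
$m = -367$ ($m = 7 - 374 = -367$)
$F = - \frac{7}{3}$ ($F = - \frac{50 + 19 - 55}{6} = \left(- \frac{1}{6}\right) 14 = - \frac{7}{3} \approx -2.3333$)
$\left(F - 3278\right) \left(-309 + m\right) = \left(- \frac{7}{3} - 3278\right) \left(-309 - 367\right) = \left(- \frac{9841}{3}\right) \left(-676\right) = \frac{6652516}{3}$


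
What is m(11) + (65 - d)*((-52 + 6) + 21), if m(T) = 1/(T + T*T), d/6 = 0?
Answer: -214499/132 ≈ -1625.0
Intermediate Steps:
d = 0 (d = 6*0 = 0)
m(T) = 1/(T + T**2)
m(11) + (65 - d)*((-52 + 6) + 21) = 1/(11*(1 + 11)) + (65 - 1*0)*((-52 + 6) + 21) = (1/11)/12 + (65 + 0)*(-46 + 21) = (1/11)*(1/12) + 65*(-25) = 1/132 - 1625 = -214499/132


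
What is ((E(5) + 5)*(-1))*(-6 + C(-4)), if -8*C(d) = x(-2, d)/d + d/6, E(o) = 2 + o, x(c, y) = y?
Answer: 145/2 ≈ 72.500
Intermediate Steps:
C(d) = -⅛ - d/48 (C(d) = -(d/d + d/6)/8 = -(1 + d*(⅙))/8 = -(1 + d/6)/8 = -⅛ - d/48)
((E(5) + 5)*(-1))*(-6 + C(-4)) = (((2 + 5) + 5)*(-1))*(-6 + (-⅛ - 1/48*(-4))) = ((7 + 5)*(-1))*(-6 + (-⅛ + 1/12)) = (12*(-1))*(-6 - 1/24) = -12*(-145/24) = 145/2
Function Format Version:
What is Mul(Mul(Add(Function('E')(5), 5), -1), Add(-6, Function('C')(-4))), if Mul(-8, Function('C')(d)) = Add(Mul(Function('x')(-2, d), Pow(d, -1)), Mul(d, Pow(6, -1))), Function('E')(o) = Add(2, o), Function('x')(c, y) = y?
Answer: Rational(145, 2) ≈ 72.500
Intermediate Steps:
Function('C')(d) = Add(Rational(-1, 8), Mul(Rational(-1, 48), d)) (Function('C')(d) = Mul(Rational(-1, 8), Add(Mul(d, Pow(d, -1)), Mul(d, Pow(6, -1)))) = Mul(Rational(-1, 8), Add(1, Mul(d, Rational(1, 6)))) = Mul(Rational(-1, 8), Add(1, Mul(Rational(1, 6), d))) = Add(Rational(-1, 8), Mul(Rational(-1, 48), d)))
Mul(Mul(Add(Function('E')(5), 5), -1), Add(-6, Function('C')(-4))) = Mul(Mul(Add(Add(2, 5), 5), -1), Add(-6, Add(Rational(-1, 8), Mul(Rational(-1, 48), -4)))) = Mul(Mul(Add(7, 5), -1), Add(-6, Add(Rational(-1, 8), Rational(1, 12)))) = Mul(Mul(12, -1), Add(-6, Rational(-1, 24))) = Mul(-12, Rational(-145, 24)) = Rational(145, 2)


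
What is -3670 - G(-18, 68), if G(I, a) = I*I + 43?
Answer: -4037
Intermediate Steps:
G(I, a) = 43 + I² (G(I, a) = I² + 43 = 43 + I²)
-3670 - G(-18, 68) = -3670 - (43 + (-18)²) = -3670 - (43 + 324) = -3670 - 1*367 = -3670 - 367 = -4037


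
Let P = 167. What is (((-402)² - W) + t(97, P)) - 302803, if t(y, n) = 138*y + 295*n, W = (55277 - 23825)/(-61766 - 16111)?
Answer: -2039017048/25959 ≈ -78548.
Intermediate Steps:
W = -10484/25959 (W = 31452/(-77877) = 31452*(-1/77877) = -10484/25959 ≈ -0.40387)
(((-402)² - W) + t(97, P)) - 302803 = (((-402)² - 1*(-10484/25959)) + (138*97 + 295*167)) - 302803 = ((161604 + 10484/25959) + (13386 + 49265)) - 302803 = (4195088720/25959 + 62651) - 302803 = 5821446029/25959 - 302803 = -2039017048/25959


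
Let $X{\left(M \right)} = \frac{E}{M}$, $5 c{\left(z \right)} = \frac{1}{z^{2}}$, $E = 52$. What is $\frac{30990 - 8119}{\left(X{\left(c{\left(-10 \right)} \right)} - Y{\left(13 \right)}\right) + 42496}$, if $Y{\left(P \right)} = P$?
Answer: $\frac{22871}{68483} \approx 0.33397$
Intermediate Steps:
$c{\left(z \right)} = \frac{1}{5 z^{2}}$
$X{\left(M \right)} = \frac{52}{M}$
$\frac{30990 - 8119}{\left(X{\left(c{\left(-10 \right)} \right)} - Y{\left(13 \right)}\right) + 42496} = \frac{30990 - 8119}{\left(\frac{52}{\frac{1}{5} \cdot \frac{1}{100}} - 13\right) + 42496} = \frac{22871}{\left(\frac{52}{\frac{1}{5} \cdot \frac{1}{100}} - 13\right) + 42496} = \frac{22871}{\left(52 \frac{1}{\frac{1}{500}} - 13\right) + 42496} = \frac{22871}{\left(52 \cdot 500 - 13\right) + 42496} = \frac{22871}{\left(26000 - 13\right) + 42496} = \frac{22871}{25987 + 42496} = \frac{22871}{68483}$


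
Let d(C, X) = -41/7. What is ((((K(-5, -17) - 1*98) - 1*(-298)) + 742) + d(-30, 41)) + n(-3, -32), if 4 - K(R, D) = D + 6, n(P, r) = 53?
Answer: 7029/7 ≈ 1004.1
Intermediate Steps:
d(C, X) = -41/7 (d(C, X) = -41*1/7 = -41/7)
K(R, D) = -2 - D (K(R, D) = 4 - (D + 6) = 4 - (6 + D) = 4 + (-6 - D) = -2 - D)
((((K(-5, -17) - 1*98) - 1*(-298)) + 742) + d(-30, 41)) + n(-3, -32) = (((((-2 - 1*(-17)) - 1*98) - 1*(-298)) + 742) - 41/7) + 53 = (((((-2 + 17) - 98) + 298) + 742) - 41/7) + 53 = ((((15 - 98) + 298) + 742) - 41/7) + 53 = (((-83 + 298) + 742) - 41/7) + 53 = ((215 + 742) - 41/7) + 53 = (957 - 41/7) + 53 = 6658/7 + 53 = 7029/7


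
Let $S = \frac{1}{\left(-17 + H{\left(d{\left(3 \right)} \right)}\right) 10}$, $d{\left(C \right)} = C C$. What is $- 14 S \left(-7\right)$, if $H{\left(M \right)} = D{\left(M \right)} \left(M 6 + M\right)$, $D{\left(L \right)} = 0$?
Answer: $- \frac{49}{85} \approx -0.57647$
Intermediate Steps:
$d{\left(C \right)} = C^{2}$
$H{\left(M \right)} = 0$ ($H{\left(M \right)} = 0 \left(M 6 + M\right) = 0 \left(6 M + M\right) = 0 \cdot 7 M = 0$)
$S = - \frac{1}{170}$ ($S = \frac{1}{\left(-17 + 0\right) 10} = \frac{1}{-17} \cdot \frac{1}{10} = \left(- \frac{1}{17}\right) \frac{1}{10} = - \frac{1}{170} \approx -0.0058824$)
$- 14 S \left(-7\right) = \left(-14\right) \left(- \frac{1}{170}\right) \left(-7\right) = \frac{7}{85} \left(-7\right) = - \frac{49}{85}$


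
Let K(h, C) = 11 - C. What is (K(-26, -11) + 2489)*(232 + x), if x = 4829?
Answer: 12708171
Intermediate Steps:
(K(-26, -11) + 2489)*(232 + x) = ((11 - 1*(-11)) + 2489)*(232 + 4829) = ((11 + 11) + 2489)*5061 = (22 + 2489)*5061 = 2511*5061 = 12708171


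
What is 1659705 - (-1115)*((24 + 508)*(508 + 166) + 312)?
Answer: 401810905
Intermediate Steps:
1659705 - (-1115)*((24 + 508)*(508 + 166) + 312) = 1659705 - (-1115)*(532*674 + 312) = 1659705 - (-1115)*(358568 + 312) = 1659705 - (-1115)*358880 = 1659705 - 1*(-400151200) = 1659705 + 400151200 = 401810905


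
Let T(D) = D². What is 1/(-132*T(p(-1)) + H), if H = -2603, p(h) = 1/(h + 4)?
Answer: -3/7853 ≈ -0.00038202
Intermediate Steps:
p(h) = 1/(4 + h)
1/(-132*T(p(-1)) + H) = 1/(-132/(4 - 1)² - 2603) = 1/(-132*(1/3)² - 2603) = 1/(-132*(⅓)² - 2603) = 1/(-132*⅑ - 2603) = 1/(-44/3 - 2603) = 1/(-7853/3) = -3/7853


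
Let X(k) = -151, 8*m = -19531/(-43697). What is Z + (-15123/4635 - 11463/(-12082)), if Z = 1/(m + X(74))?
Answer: -50794965406499/21888330471490 ≈ -2.3206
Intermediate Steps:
m = 19531/349576 (m = (-19531/(-43697))/8 = (-19531*(-1/43697))/8 = (⅛)*(19531/43697) = 19531/349576 ≈ 0.055871)
Z = -349576/52766445 (Z = 1/(19531/349576 - 151) = 1/(-52766445/349576) = -349576/52766445 ≈ -0.0066250)
Z + (-15123/4635 - 11463/(-12082)) = -349576/52766445 + (-15123/4635 - 11463/(-12082)) = -349576/52766445 + (-15123*1/4635 - 11463*(-1/12082)) = -349576/52766445 + (-5041/1545 + 11463/12082) = -349576/52766445 - 43195027/18666690 = -50794965406499/21888330471490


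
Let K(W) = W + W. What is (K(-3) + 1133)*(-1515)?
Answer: -1707405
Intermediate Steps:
K(W) = 2*W
(K(-3) + 1133)*(-1515) = (2*(-3) + 1133)*(-1515) = (-6 + 1133)*(-1515) = 1127*(-1515) = -1707405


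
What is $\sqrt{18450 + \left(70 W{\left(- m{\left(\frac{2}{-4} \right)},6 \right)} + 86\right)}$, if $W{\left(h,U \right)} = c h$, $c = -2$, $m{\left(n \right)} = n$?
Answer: $\sqrt{18466} \approx 135.89$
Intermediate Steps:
$W{\left(h,U \right)} = - 2 h$
$\sqrt{18450 + \left(70 W{\left(- m{\left(\frac{2}{-4} \right)},6 \right)} + 86\right)} = \sqrt{18450 + \left(70 \left(- 2 \left(- \frac{2}{-4}\right)\right) + 86\right)} = \sqrt{18450 + \left(70 \left(- 2 \left(- \frac{2 \left(-1\right)}{4}\right)\right) + 86\right)} = \sqrt{18450 + \left(70 \left(- 2 \left(\left(-1\right) \left(- \frac{1}{2}\right)\right)\right) + 86\right)} = \sqrt{18450 + \left(70 \left(\left(-2\right) \frac{1}{2}\right) + 86\right)} = \sqrt{18450 + \left(70 \left(-1\right) + 86\right)} = \sqrt{18450 + \left(-70 + 86\right)} = \sqrt{18450 + 16} = \sqrt{18466}$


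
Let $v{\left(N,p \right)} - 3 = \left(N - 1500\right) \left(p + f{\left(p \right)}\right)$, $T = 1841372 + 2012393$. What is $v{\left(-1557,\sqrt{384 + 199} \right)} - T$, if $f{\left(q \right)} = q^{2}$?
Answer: $-5635993 - 3057 \sqrt{583} \approx -5.7098 \cdot 10^{6}$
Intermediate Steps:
$T = 3853765$
$v{\left(N,p \right)} = 3 + \left(-1500 + N\right) \left(p + p^{2}\right)$ ($v{\left(N,p \right)} = 3 + \left(N - 1500\right) \left(p + p^{2}\right) = 3 + \left(-1500 + N\right) \left(p + p^{2}\right)$)
$v{\left(-1557,\sqrt{384 + 199} \right)} - T = \left(3 - 1500 \sqrt{384 + 199} - 1500 \left(\sqrt{384 + 199}\right)^{2} - 1557 \sqrt{384 + 199} - 1557 \left(\sqrt{384 + 199}\right)^{2}\right) - 3853765 = \left(3 - 1500 \sqrt{583} - 1500 \left(\sqrt{583}\right)^{2} - 1557 \sqrt{583} - 1557 \left(\sqrt{583}\right)^{2}\right) - 3853765 = \left(3 - 1500 \sqrt{583} - 874500 - 1557 \sqrt{583} - 907731\right) - 3853765 = \left(-1782228 - 3057 \sqrt{583}\right) - 3853765 = -5635993 - 3057 \sqrt{583}$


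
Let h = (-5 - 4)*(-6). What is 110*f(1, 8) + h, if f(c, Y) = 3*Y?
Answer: 2694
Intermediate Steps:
h = 54 (h = -9*(-6) = 54)
110*f(1, 8) + h = 110*(3*8) + 54 = 110*24 + 54 = 2640 + 54 = 2694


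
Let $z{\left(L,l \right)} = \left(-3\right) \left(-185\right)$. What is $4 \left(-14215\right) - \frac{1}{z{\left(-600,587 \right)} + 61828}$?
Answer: $- \frac{3547097381}{62383} \approx -56860.0$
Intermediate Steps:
$z{\left(L,l \right)} = 555$
$4 \left(-14215\right) - \frac{1}{z{\left(-600,587 \right)} + 61828} = 4 \left(-14215\right) - \frac{1}{555 + 61828} = -56860 - \frac{1}{62383} = - \frac{3547097381}{62383}$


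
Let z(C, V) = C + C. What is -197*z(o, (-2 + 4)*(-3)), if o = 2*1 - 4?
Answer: 788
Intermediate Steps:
o = -2 (o = 2 - 4 = -2)
z(C, V) = 2*C
-197*z(o, (-2 + 4)*(-3)) = -394*(-2) = -197*(-4) = 788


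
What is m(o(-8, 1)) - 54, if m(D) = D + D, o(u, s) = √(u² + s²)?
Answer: -54 + 2*√65 ≈ -37.875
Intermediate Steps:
o(u, s) = √(s² + u²)
m(D) = 2*D
m(o(-8, 1)) - 54 = 2*√(1² + (-8)²) - 54 = 2*√(1 + 64) - 54 = 2*√65 - 54 = -54 + 2*√65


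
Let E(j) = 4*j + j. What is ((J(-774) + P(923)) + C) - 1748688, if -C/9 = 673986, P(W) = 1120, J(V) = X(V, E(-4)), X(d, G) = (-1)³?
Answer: -7813443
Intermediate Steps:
E(j) = 5*j
X(d, G) = -1
J(V) = -1
C = -6065874 (C = -9*673986 = -6065874)
((J(-774) + P(923)) + C) - 1748688 = ((-1 + 1120) - 6065874) - 1748688 = (1119 - 6065874) - 1748688 = -6064755 - 1748688 = -7813443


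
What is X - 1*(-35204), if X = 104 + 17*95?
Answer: 36923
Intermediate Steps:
X = 1719 (X = 104 + 1615 = 1719)
X - 1*(-35204) = 1719 - 1*(-35204) = 1719 + 35204 = 36923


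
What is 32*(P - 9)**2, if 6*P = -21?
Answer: 5000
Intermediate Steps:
P = -7/2 (P = (1/6)*(-21) = -7/2 ≈ -3.5000)
32*(P - 9)**2 = 32*(-7/2 - 9)**2 = 32*(-25/2)**2 = 32*(625/4) = 5000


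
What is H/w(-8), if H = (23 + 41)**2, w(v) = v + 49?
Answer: 4096/41 ≈ 99.902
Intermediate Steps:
w(v) = 49 + v
H = 4096 (H = 64**2 = 4096)
H/w(-8) = 4096/(49 - 8) = 4096/41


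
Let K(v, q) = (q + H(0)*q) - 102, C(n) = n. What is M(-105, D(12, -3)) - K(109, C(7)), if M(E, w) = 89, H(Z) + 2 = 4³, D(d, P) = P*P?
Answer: -250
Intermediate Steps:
D(d, P) = P²
H(Z) = 62 (H(Z) = -2 + 4³ = -2 + 64 = 62)
K(v, q) = -102 + 63*q (K(v, q) = (q + 62*q) - 102 = 63*q - 102 = -102 + 63*q)
M(-105, D(12, -3)) - K(109, C(7)) = 89 - (-102 + 63*7) = 89 - (-102 + 441) = 89 - 1*339 = 89 - 339 = -250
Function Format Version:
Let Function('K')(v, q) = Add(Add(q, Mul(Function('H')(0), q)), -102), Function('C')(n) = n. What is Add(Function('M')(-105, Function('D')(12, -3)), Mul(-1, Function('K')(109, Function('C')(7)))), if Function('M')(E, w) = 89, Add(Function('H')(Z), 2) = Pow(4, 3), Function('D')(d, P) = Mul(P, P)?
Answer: -250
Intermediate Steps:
Function('D')(d, P) = Pow(P, 2)
Function('H')(Z) = 62 (Function('H')(Z) = Add(-2, Pow(4, 3)) = Add(-2, 64) = 62)
Function('K')(v, q) = Add(-102, Mul(63, q)) (Function('K')(v, q) = Add(Add(q, Mul(62, q)), -102) = Add(Mul(63, q), -102) = Add(-102, Mul(63, q)))
Add(Function('M')(-105, Function('D')(12, -3)), Mul(-1, Function('K')(109, Function('C')(7)))) = Add(89, Mul(-1, Add(-102, Mul(63, 7)))) = Add(89, Mul(-1, Add(-102, 441))) = Add(89, Mul(-1, 339)) = Add(89, -339) = -250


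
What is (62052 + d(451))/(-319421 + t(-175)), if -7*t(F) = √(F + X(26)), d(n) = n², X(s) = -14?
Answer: -593538838991/714208426714 + 796359*I*√21/714208426714 ≈ -0.83104 + 5.1097e-6*I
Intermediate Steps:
t(F) = -√(-14 + F)/7 (t(F) = -√(F - 14)/7 = -√(-14 + F)/7)
(62052 + d(451))/(-319421 + t(-175)) = (62052 + 451²)/(-319421 - √(-14 - 175)/7) = (62052 + 203401)/(-319421 - 3*I*√21/7) = 265453/(-319421 - 3*I*√21/7)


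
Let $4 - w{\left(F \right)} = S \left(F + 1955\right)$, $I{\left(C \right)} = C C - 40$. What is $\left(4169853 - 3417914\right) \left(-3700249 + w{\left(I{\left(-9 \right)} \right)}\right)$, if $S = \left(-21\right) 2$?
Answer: $-2719321974807$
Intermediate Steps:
$S = -42$
$I{\left(C \right)} = -40 + C^{2}$ ($I{\left(C \right)} = C^{2} - 40 = -40 + C^{2}$)
$w{\left(F \right)} = 82114 + 42 F$ ($w{\left(F \right)} = 4 - - 42 \left(F + 1955\right) = 4 - - 42 \left(1955 + F\right) = 4 - \left(-82110 - 42 F\right) = 4 + \left(82110 + 42 F\right) = 82114 + 42 F$)
$\left(4169853 - 3417914\right) \left(-3700249 + w{\left(I{\left(-9 \right)} \right)}\right) = \left(4169853 - 3417914\right) \left(-3700249 + \left(82114 + 42 \left(-40 + \left(-9\right)^{2}\right)\right)\right) = 751939 \left(-3700249 + \left(82114 + 42 \left(-40 + 81\right)\right)\right) = 751939 \left(-3700249 + \left(82114 + 42 \cdot 41\right)\right) = 751939 \left(-3700249 + \left(82114 + 1722\right)\right) = 751939 \left(-3700249 + 83836\right) = 751939 \left(-3616413\right) = -2719321974807$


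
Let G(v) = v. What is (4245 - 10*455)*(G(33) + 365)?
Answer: -121390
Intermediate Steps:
(4245 - 10*455)*(G(33) + 365) = (4245 - 10*455)*(33 + 365) = (4245 - 4550)*398 = -305*398 = -121390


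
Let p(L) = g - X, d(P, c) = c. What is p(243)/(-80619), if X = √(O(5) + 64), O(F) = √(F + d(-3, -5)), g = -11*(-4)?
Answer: -12/26873 ≈ -0.00044654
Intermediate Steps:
g = 44
O(F) = √(-5 + F) (O(F) = √(F - 5) = √(-5 + F))
X = 8 (X = √(√(-5 + 5) + 64) = √(√0 + 64) = √(0 + 64) = √64 = 8)
p(L) = 36 (p(L) = 44 - 1*8 = 44 - 8 = 36)
p(243)/(-80619) = 36/(-80619) = 36*(-1/80619) = -12/26873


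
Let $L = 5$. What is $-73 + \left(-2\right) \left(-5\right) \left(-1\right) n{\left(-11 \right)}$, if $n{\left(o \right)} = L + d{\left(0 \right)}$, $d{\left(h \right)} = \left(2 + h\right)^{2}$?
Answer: $-163$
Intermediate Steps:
$n{\left(o \right)} = 9$ ($n{\left(o \right)} = 5 + \left(2 + 0\right)^{2} = 5 + 2^{2} = 5 + 4 = 9$)
$-73 + \left(-2\right) \left(-5\right) \left(-1\right) n{\left(-11 \right)} = -73 + \left(-2\right) \left(-5\right) \left(-1\right) 9 = -73 + 10 \left(-1\right) 9 = -73 - 90 = -163$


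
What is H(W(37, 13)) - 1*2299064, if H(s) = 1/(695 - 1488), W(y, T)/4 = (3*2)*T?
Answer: -1823157753/793 ≈ -2.2991e+6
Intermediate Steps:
W(y, T) = 24*T (W(y, T) = 4*((3*2)*T) = 4*(6*T) = 24*T)
H(s) = -1/793 (H(s) = 1/(-793) = -1/793)
H(W(37, 13)) - 1*2299064 = -1/793 - 1*2299064 = -1/793 - 2299064 = -1823157753/793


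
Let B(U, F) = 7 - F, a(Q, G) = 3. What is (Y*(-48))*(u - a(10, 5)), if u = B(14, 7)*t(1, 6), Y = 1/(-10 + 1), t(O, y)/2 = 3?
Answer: -16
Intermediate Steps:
t(O, y) = 6 (t(O, y) = 2*3 = 6)
Y = -1/9 (Y = 1/(-9) = -1/9 ≈ -0.11111)
u = 0 (u = (7 - 1*7)*6 = (7 - 7)*6 = 0*6 = 0)
(Y*(-48))*(u - a(10, 5)) = (-1/9*(-48))*(0 - 1*3) = 16*(0 - 3)/3 = (16/3)*(-3) = -16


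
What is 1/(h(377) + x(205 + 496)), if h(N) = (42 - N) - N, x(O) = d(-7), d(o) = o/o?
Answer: -1/711 ≈ -0.0014065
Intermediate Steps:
d(o) = 1
x(O) = 1
h(N) = 42 - 2*N
1/(h(377) + x(205 + 496)) = 1/((42 - 2*377) + 1) = 1/((42 - 754) + 1) = 1/(-712 + 1) = 1/(-711) = -1/711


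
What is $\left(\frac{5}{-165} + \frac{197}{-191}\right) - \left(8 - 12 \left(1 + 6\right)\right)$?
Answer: $\frac{472336}{6303} \approx 74.938$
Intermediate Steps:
$\left(\frac{5}{-165} + \frac{197}{-191}\right) - \left(8 - 12 \left(1 + 6\right)\right) = \left(5 \left(- \frac{1}{165}\right) + 197 \left(- \frac{1}{191}\right)\right) + \left(-8 + 12 \cdot 7\right) = \left(- \frac{1}{33} - \frac{197}{191}\right) + \left(-8 + 84\right) = - \frac{6692}{6303} + 76 = \frac{472336}{6303}$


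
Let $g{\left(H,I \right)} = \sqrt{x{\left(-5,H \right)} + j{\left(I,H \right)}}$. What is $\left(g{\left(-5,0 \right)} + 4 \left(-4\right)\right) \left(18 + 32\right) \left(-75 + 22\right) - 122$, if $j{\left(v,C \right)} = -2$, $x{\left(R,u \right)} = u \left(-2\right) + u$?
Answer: $42278 - 2650 \sqrt{3} \approx 37688.0$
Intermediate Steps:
$x{\left(R,u \right)} = - u$ ($x{\left(R,u \right)} = - 2 u + u = - u$)
$g{\left(H,I \right)} = \sqrt{-2 - H}$ ($g{\left(H,I \right)} = \sqrt{- H - 2} = \sqrt{-2 - H}$)
$\left(g{\left(-5,0 \right)} + 4 \left(-4\right)\right) \left(18 + 32\right) \left(-75 + 22\right) - 122 = \left(\sqrt{-2 - -5} + 4 \left(-4\right)\right) \left(18 + 32\right) \left(-75 + 22\right) - 122 = \left(\sqrt{-2 + 5} - 16\right) 50 \left(-53\right) - 122 = \left(\sqrt{3} - 16\right) \left(-2650\right) - 122 = \left(-16 + \sqrt{3}\right) \left(-2650\right) - 122 = \left(42400 - 2650 \sqrt{3}\right) - 122 = 42278 - 2650 \sqrt{3}$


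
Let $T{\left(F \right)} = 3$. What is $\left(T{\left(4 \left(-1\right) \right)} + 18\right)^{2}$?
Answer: $441$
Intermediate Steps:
$\left(T{\left(4 \left(-1\right) \right)} + 18\right)^{2} = \left(3 + 18\right)^{2} = 21^{2} = 441$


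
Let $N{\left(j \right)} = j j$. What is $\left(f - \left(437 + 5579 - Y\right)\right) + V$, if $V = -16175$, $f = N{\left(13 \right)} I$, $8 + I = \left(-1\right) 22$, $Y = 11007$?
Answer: $-16254$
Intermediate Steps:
$N{\left(j \right)} = j^{2}$
$I = -30$ ($I = -8 - 22 = -30$)
$f = -5070$ ($f = 13^{2} \left(-30\right) = 169 \left(-30\right) = -5070$)
$\left(f - \left(437 + 5579 - Y\right)\right) + V = \left(-5070 + \left(11007 - \left(437 - -5579\right)\right)\right) - 16175 = \left(-5070 + \left(11007 - \left(437 + 5579\right)\right)\right) - 16175 = \left(-5070 + \left(11007 - 6016\right)\right) - 16175 = \left(-5070 + 4991\right) - 16175 = -79 - 16175 = -16254$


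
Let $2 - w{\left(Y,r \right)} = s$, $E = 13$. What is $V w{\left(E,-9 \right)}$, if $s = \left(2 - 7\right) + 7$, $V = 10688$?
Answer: $0$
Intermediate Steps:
$s = 2$ ($s = -5 + 7 = 2$)
$w{\left(Y,r \right)} = 0$ ($w{\left(Y,r \right)} = 2 - 2 = 0$)
$V w{\left(E,-9 \right)} = 10688 \cdot 0 = 0$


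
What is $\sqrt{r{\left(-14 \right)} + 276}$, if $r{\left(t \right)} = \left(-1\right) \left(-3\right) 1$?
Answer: $3 \sqrt{31} \approx 16.703$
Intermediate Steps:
$r{\left(t \right)} = 3$ ($r{\left(t \right)} = 3 \cdot 1 = 3$)
$\sqrt{r{\left(-14 \right)} + 276} = \sqrt{3 + 276} = \sqrt{279} = 3 \sqrt{31}$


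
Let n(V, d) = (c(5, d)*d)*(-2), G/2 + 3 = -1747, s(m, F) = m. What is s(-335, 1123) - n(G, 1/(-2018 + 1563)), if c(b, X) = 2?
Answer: -152429/455 ≈ -335.01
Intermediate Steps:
G = -3500 (G = -6 + 2*(-1747) = -6 - 3494 = -3500)
n(V, d) = -4*d (n(V, d) = (2*d)*(-2) = -4*d)
s(-335, 1123) - n(G, 1/(-2018 + 1563)) = -335 - (-4)/(-2018 + 1563) = -335 - (-4)/(-455) = -335 - (-4)*(-1)/455 = -335 - 1*4/455 = -335 - 4/455 = -152429/455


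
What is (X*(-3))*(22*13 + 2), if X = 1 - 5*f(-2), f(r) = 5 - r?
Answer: 29376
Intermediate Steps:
X = -34 (X = 1 - 5*(5 - 1*(-2)) = 1 - 5*(5 + 2) = 1 - 5*7 = 1 - 35 = -34)
(X*(-3))*(22*13 + 2) = (-34*(-3))*(22*13 + 2) = 102*(286 + 2) = 102*288 = 29376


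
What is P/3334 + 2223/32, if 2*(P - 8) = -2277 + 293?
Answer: 3689997/53344 ≈ 69.174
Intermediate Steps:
P = -984 (P = 8 + (-2277 + 293)/2 = 8 + (½)*(-1984) = 8 - 992 = -984)
P/3334 + 2223/32 = -984/3334 + 2223/32 = -984*1/3334 + 2223*(1/32) = -492/1667 + 2223/32 = 3689997/53344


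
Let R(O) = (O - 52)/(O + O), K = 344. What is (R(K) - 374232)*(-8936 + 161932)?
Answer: -2462005167919/43 ≈ -5.7256e+10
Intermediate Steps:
R(O) = (-52 + O)/(2*O) (R(O) = (-52 + O)/((2*O)) = (-52 + O)*(1/(2*O)) = (-52 + O)/(2*O))
(R(K) - 374232)*(-8936 + 161932) = ((1/2)*(-52 + 344)/344 - 374232)*(-8936 + 161932) = ((1/2)*(1/344)*292 - 374232)*152996 = (73/172 - 374232)*152996 = -64367831/172*152996 = -2462005167919/43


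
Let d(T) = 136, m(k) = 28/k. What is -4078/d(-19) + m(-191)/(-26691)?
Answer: -1484968765/49523244 ≈ -29.985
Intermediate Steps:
-4078/d(-19) + m(-191)/(-26691) = -4078/136 + (28/(-191))/(-26691) = -4078*1/136 + (28*(-1/191))*(-1/26691) = -2039/68 - 28/191*(-1/26691) = -2039/68 + 4/728283 = -1484968765/49523244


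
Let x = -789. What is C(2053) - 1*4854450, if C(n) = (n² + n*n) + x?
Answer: 3574379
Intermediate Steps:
C(n) = -789 + 2*n² (C(n) = (n² + n*n) - 789 = (n² + n²) - 789 = 2*n² - 789 = -789 + 2*n²)
C(2053) - 1*4854450 = (-789 + 2*2053²) - 1*4854450 = (-789 + 2*4214809) - 4854450 = (-789 + 8429618) - 4854450 = 8428829 - 4854450 = 3574379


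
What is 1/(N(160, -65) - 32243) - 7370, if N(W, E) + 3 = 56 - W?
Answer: -238419501/32350 ≈ -7370.0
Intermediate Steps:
N(W, E) = 53 - W (N(W, E) = -3 + (56 - W) = 53 - W)
1/(N(160, -65) - 32243) - 7370 = 1/((53 - 1*160) - 32243) - 7370 = 1/((53 - 160) - 32243) - 7370 = 1/(-107 - 32243) - 7370 = 1/(-32350) - 7370 = -1/32350 - 7370 = -238419501/32350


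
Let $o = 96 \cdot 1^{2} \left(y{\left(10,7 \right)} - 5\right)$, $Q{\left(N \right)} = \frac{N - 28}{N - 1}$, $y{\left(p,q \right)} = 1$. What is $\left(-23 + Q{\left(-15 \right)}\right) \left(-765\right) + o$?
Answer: $\frac{242481}{16} \approx 15155.0$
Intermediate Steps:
$Q{\left(N \right)} = \frac{-28 + N}{-1 + N}$
$o = -384$ ($o = 96 \cdot 1^{2} \left(1 - 5\right) = 96 \cdot 1 \left(1 - 5\right) = 96 \left(-4\right) = -384$)
$\left(-23 + Q{\left(-15 \right)}\right) \left(-765\right) + o = \left(-23 + \frac{-28 - 15}{-1 - 15}\right) \left(-765\right) - 384 = \left(-23 + \frac{1}{-16} \left(-43\right)\right) \left(-765\right) - 384 = \left(-23 - - \frac{43}{16}\right) \left(-765\right) - 384 = \left(-23 + \frac{43}{16}\right) \left(-765\right) - 384 = \left(- \frac{325}{16}\right) \left(-765\right) - 384 = \frac{248625}{16} - 384 = \frac{242481}{16}$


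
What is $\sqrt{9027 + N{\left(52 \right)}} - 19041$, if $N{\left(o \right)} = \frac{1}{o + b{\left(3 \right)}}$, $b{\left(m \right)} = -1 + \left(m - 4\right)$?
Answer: $-19041 + \frac{\sqrt{902702}}{10} \approx -18946.0$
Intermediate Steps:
$b{\left(m \right)} = -5 + m$ ($b{\left(m \right)} = -1 + \left(-4 + m\right) = -5 + m$)
$N{\left(o \right)} = \frac{1}{-2 + o}$ ($N{\left(o \right)} = \frac{1}{o + \left(-5 + 3\right)} = \frac{1}{o - 2} = \frac{1}{-2 + o}$)
$\sqrt{9027 + N{\left(52 \right)}} - 19041 = \sqrt{9027 + \frac{1}{-2 + 52}} - 19041 = \sqrt{9027 + \frac{1}{50}} - 19041 = \sqrt{\frac{451351}{50}} - 19041 = \frac{\sqrt{902702}}{10} - 19041 = -19041 + \frac{\sqrt{902702}}{10}$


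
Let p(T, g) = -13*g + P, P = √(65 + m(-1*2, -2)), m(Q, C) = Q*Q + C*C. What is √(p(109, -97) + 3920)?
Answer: √(5181 + √73) ≈ 72.038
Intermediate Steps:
m(Q, C) = C² + Q² (m(Q, C) = Q² + C² = C² + Q²)
P = √73 (P = √(65 + ((-2)² + (-1*2)²)) = √(65 + (4 + (-2)²)) = √(65 + (4 + 4)) = √(65 + 8) = √73 ≈ 8.5440)
p(T, g) = √73 - 13*g (p(T, g) = -13*g + √73 = √73 - 13*g)
√(p(109, -97) + 3920) = √((√73 - 13*(-97)) + 3920) = √((√73 + 1261) + 3920) = √((1261 + √73) + 3920) = √(5181 + √73)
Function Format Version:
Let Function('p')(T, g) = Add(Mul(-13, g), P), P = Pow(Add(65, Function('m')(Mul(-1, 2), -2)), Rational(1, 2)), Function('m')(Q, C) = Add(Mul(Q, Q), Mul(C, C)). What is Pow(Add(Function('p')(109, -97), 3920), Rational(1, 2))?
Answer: Pow(Add(5181, Pow(73, Rational(1, 2))), Rational(1, 2)) ≈ 72.038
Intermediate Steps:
Function('m')(Q, C) = Add(Pow(C, 2), Pow(Q, 2)) (Function('m')(Q, C) = Add(Pow(Q, 2), Pow(C, 2)) = Add(Pow(C, 2), Pow(Q, 2)))
P = Pow(73, Rational(1, 2)) (P = Pow(Add(65, Add(Pow(-2, 2), Pow(Mul(-1, 2), 2))), Rational(1, 2)) = Pow(Add(65, Add(4, Pow(-2, 2))), Rational(1, 2)) = Pow(Add(65, Add(4, 4)), Rational(1, 2)) = Pow(Add(65, 8), Rational(1, 2)) = Pow(73, Rational(1, 2)) ≈ 8.5440)
Function('p')(T, g) = Add(Pow(73, Rational(1, 2)), Mul(-13, g)) (Function('p')(T, g) = Add(Mul(-13, g), Pow(73, Rational(1, 2))) = Add(Pow(73, Rational(1, 2)), Mul(-13, g)))
Pow(Add(Function('p')(109, -97), 3920), Rational(1, 2)) = Pow(Add(Add(Pow(73, Rational(1, 2)), Mul(-13, -97)), 3920), Rational(1, 2)) = Pow(Add(Add(Pow(73, Rational(1, 2)), 1261), 3920), Rational(1, 2)) = Pow(Add(Add(1261, Pow(73, Rational(1, 2))), 3920), Rational(1, 2)) = Pow(Add(5181, Pow(73, Rational(1, 2))), Rational(1, 2))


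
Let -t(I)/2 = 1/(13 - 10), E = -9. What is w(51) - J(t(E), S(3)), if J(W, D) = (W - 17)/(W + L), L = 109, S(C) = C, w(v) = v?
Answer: 16628/325 ≈ 51.163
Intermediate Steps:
t(I) = -⅔ (t(I) = -2/(13 - 10) = -2/3 = -2*⅓ = -⅔)
J(W, D) = (-17 + W)/(109 + W) (J(W, D) = (W - 17)/(W + 109) = (-17 + W)/(109 + W))
w(51) - J(t(E), S(3)) = 51 - (-17 - ⅔)/(109 - ⅔) = 51 - (-53)/(325/3*3) = 51 - 3*(-53)/(325*3) = 51 - 1*(-53/325) = 51 + 53/325 = 16628/325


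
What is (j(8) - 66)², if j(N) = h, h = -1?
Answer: 4489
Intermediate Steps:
j(N) = -1
(j(8) - 66)² = (-1 - 66)² = (-67)² = 4489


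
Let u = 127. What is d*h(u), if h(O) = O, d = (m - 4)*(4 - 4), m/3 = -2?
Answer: 0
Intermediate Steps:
m = -6 (m = 3*(-2) = -6)
d = 0 (d = (-6 - 4)*(4 - 4) = -10*0 = 0)
d*h(u) = 0*127 = 0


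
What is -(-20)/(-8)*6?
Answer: -15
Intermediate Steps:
-(-20)/(-8)*6 = -(-20)*(-1)/8*6 = -4*5/8*6 = -5/2*6 = -15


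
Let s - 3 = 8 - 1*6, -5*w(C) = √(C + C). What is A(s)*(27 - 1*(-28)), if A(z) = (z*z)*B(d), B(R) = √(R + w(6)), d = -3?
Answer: 275*√(-75 - 10*√3) ≈ 2642.3*I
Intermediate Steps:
w(C) = -√2*√C/5 (w(C) = -√(C + C)/5 = -√2*√C/5)
B(R) = √(R - 2*√3/5) (B(R) = √(R - √2*√6/5) = √(R - 2*√3/5))
s = 5 (s = 3 + (8 - 1*6) = 3 + (8 - 6) = 3 + 2 = 5)
A(z) = z²*√(-75 - 10*√3)/5 (A(z) = (z*z)*(√(-10*√3 + 25*(-3))/5) = z²*(√(-10*√3 - 75)/5) = z²*(√(-75 - 10*√3)/5) = z²*√(-75 - 10*√3)/5)
A(s)*(27 - 1*(-28)) = ((⅕)*5²*√(-75 - 10*√3))*(27 - 1*(-28)) = ((⅕)*25*√(-75 - 10*√3))*(27 + 28) = (5*√(-75 - 10*√3))*55 = 275*√(-75 - 10*√3)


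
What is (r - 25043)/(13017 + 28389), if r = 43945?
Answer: 9451/20703 ≈ 0.45650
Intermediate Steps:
(r - 25043)/(13017 + 28389) = (43945 - 25043)/(13017 + 28389) = 18902/41406 = 18902*(1/41406) = 9451/20703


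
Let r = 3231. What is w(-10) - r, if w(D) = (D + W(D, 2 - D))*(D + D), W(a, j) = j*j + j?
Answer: -6151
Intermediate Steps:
W(a, j) = j + j**2 (W(a, j) = j**2 + j = j + j**2)
w(D) = 2*D*(D + (2 - D)*(3 - D)) (w(D) = (D + (2 - D)*(1 + (2 - D)))*(D + D) = (D + (2 - D)*(3 - D))*(2*D) = 2*D*(D + (2 - D)*(3 - D)))
w(-10) - r = 2*(-10)*(-10 + (-3 - 10)*(-2 - 10)) - 1*3231 = 2*(-10)*(-10 - 13*(-12)) - 3231 = 2*(-10)*(-10 + 156) - 3231 = 2*(-10)*146 - 3231 = -2920 - 3231 = -6151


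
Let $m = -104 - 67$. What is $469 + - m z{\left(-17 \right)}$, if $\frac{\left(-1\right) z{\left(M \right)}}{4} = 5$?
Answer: $-2951$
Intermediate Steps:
$m = -171$ ($m = -104 - 67 = -171$)
$z{\left(M \right)} = -20$ ($z{\left(M \right)} = \left(-4\right) 5 = -20$)
$469 + - m z{\left(-17 \right)} = 469 + \left(-1\right) \left(-171\right) \left(-20\right) = 469 + 171 \left(-20\right) = 469 - 3420 = -2951$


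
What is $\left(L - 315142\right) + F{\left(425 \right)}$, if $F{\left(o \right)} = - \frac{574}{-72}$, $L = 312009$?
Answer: $- \frac{112501}{36} \approx -3125.0$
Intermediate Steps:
$F{\left(o \right)} = \frac{287}{36}$ ($F{\left(o \right)} = \left(-574\right) \left(- \frac{1}{72}\right) = \frac{287}{36}$)
$\left(L - 315142\right) + F{\left(425 \right)} = \left(312009 - 315142\right) + \frac{287}{36} = -3133 + \frac{287}{36} = - \frac{112501}{36}$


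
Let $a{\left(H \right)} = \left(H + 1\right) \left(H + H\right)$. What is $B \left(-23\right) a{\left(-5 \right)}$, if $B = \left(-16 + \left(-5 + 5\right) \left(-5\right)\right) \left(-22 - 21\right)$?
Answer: $-632960$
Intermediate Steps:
$a{\left(H \right)} = 2 H \left(1 + H\right)$ ($a{\left(H \right)} = \left(1 + H\right) 2 H = 2 H \left(1 + H\right)$)
$B = 688$ ($B = \left(-16 + 0 \left(-5\right)\right) \left(-43\right) = \left(-16 + 0\right) \left(-43\right) = \left(-16\right) \left(-43\right) = 688$)
$B \left(-23\right) a{\left(-5 \right)} = 688 \left(-23\right) 2 \left(-5\right) \left(1 - 5\right) = - 15824 \cdot 2 \left(-5\right) \left(-4\right) = \left(-15824\right) 40 = -632960$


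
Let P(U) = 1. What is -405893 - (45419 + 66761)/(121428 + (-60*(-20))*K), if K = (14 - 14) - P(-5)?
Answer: -12199953946/30057 ≈ -4.0589e+5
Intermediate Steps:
K = -1 (K = (14 - 14) - 1*1 = 0 - 1 = -1)
-405893 - (45419 + 66761)/(121428 + (-60*(-20))*K) = -405893 - (45419 + 66761)/(121428 - 60*(-20)*(-1)) = -405893 - 112180/(121428 + 1200*(-1)) = -405893 - 112180/(121428 - 1200) = -405893 - 112180/120228 = -405893 - 1*28045/30057 = -405893 - 28045/30057 = -12199953946/30057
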